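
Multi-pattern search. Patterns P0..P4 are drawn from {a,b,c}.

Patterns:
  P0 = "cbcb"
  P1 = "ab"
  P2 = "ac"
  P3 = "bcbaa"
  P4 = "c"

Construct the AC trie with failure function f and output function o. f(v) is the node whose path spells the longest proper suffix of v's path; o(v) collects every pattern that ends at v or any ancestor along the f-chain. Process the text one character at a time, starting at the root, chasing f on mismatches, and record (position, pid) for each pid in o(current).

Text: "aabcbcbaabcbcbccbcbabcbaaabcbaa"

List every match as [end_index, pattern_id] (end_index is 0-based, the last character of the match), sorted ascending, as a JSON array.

Build:
Trie nodes:
  0='ε' goto a→5 b→8 c→1
  1='c' goto b→2  [P4 ends]
  2='cb' goto c→3
  3='cbc' goto b→4
  4='cbcb' goto ·  [P0 ends]
  5='a' goto b→6 c→7
  6='ab' goto ·  [P1 ends]
  7='ac' goto ·  [P2 ends]
  8='b' goto c→9
  9='bc' goto b→10
  10='bcb' goto a→11
  11='bcba' goto a→12
  12='bcbaa' goto ·  [P3 ends]

BFS fail/out derivation:
  fail(1) 'c': from fail(0)=0 chase 'c': 0 ⇒ 0;  out={4}∪out(0)={4}
  fail(5) 'a': from fail(0)=0 chase 'a': 0 ⇒ 0;  out=∅∪out(0)=∅
  fail(8) 'b': from fail(0)=0 chase 'b': 0 ⇒ 0;  out=∅∪out(0)=∅
  fail(2) 'cb': from fail(1)=0 chase 'b': 0 ⇒ 8;  out=∅∪out(8)=∅
  fail(6) 'ab': from fail(5)=0 chase 'b': 0 ⇒ 8;  out={1}∪out(8)={1}
  fail(7) 'ac': from fail(5)=0 chase 'c': 0 ⇒ 1;  out={2}∪out(1)={2,4}
  fail(9) 'bc': from fail(8)=0 chase 'c': 0 ⇒ 1;  out=∅∪out(1)={4}
  fail(3) 'cbc': from fail(2)=8 chase 'c': 8 ⇒ 9;  out=∅∪out(9)={4}
  fail(10) 'bcb': from fail(9)=1 chase 'b': 1 ⇒ 2;  out=∅∪out(2)=∅
  fail(4) 'cbcb': from fail(3)=9 chase 'b': 9 ⇒ 10;  out={0}∪out(10)={0}
  fail(11) 'bcba': from fail(10)=2 chase 'a': 2→8→0 ⇒ 5;  out=∅∪out(5)=∅
  fail(12) 'bcbaa': from fail(11)=5 chase 'a': 5→0 ⇒ 5;  out={3}∪out(5)={3}

Scan:
[0] read 'a'  n0⇒n5
[1] read 'a'  n5⇒n5 (fail-walked)
[2] read 'b'  n5⇒n6  ** P1@[1:2]
[3] read 'c'  n6⇒n9 (fail-walked)  ** P4@[3:3]
[4] read 'b'  n9⇒n10
[5] read 'c'  n10⇒n3 (fail-walked)  ** P4@[5:5]
[6] read 'b'  n3⇒n4  ** P0@[3:6]
[7] read 'a'  n4⇒n11 (fail-walked)
[8] read 'a'  n11⇒n12  ** P3@[4:8]
[9] read 'b'  n12⇒n6 (fail-walked)  ** P1@[8:9]
[10] read 'c'  n6⇒n9 (fail-walked)  ** P4@[10:10]
[11] read 'b'  n9⇒n10
[12] read 'c'  n10⇒n3 (fail-walked)  ** P4@[12:12]
[13] read 'b'  n3⇒n4  ** P0@[10:13]
[14] read 'c'  n4⇒n3 (fail-walked)  ** P4@[14:14]
[15] read 'c'  n3⇒n1 (fail-walked)  ** P4@[15:15]
[16] read 'b'  n1⇒n2
[17] read 'c'  n2⇒n3  ** P4@[17:17]
[18] read 'b'  n3⇒n4  ** P0@[15:18]
[19] read 'a'  n4⇒n11 (fail-walked)
[20] read 'b'  n11⇒n6 (fail-walked)  ** P1@[19:20]
[21] read 'c'  n6⇒n9 (fail-walked)  ** P4@[21:21]
[22] read 'b'  n9⇒n10
[23] read 'a'  n10⇒n11
[24] read 'a'  n11⇒n12  ** P3@[20:24]
[25] read 'a'  n12⇒n5 (fail-walked)
[26] read 'b'  n5⇒n6  ** P1@[25:26]
[27] read 'c'  n6⇒n9 (fail-walked)  ** P4@[27:27]
[28] read 'b'  n9⇒n10
[29] read 'a'  n10⇒n11
[30] read 'a'  n11⇒n12  ** P3@[26:30]

All matches (sorted): [[2,1],[3,4],[5,4],[6,0],[8,3],[9,1],[10,4],[12,4],[13,0],[14,4],[15,4],[17,4],[18,0],[20,1],[21,4],[24,3],[26,1],[27,4],[30,3]]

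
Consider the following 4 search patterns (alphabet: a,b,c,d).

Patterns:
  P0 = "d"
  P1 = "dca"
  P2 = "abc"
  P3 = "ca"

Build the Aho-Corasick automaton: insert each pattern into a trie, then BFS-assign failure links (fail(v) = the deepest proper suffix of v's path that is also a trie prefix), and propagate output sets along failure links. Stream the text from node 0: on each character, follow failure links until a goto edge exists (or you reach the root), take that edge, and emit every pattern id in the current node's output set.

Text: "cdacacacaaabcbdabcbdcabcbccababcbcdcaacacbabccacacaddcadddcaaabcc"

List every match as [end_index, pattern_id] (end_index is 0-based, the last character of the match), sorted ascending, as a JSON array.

Build automaton:
Trie nodes:
  0='ε' goto a→4 c→7 d→1
  1='d' goto c→2  [P0 ends]
  2='dc' goto a→3
  3='dca' goto ·  [P1 ends]
  4='a' goto b→5
  5='ab' goto c→6
  6='abc' goto ·  [P2 ends]
  7='c' goto a→8
  8='ca' goto ·  [P3 ends]

Failure links (BFS by depth):
  fail(1) 'd': from fail(0)=0 chase 'd': 0 ⇒ 0;  out={0}∪out(0)={0}
  fail(4) 'a': from fail(0)=0 chase 'a': 0 ⇒ 0;  out=∅∪out(0)=∅
  fail(7) 'c': from fail(0)=0 chase 'c': 0 ⇒ 0;  out=∅∪out(0)=∅
  fail(2) 'dc': from fail(1)=0 chase 'c': 0 ⇒ 7;  out=∅∪out(7)=∅
  fail(5) 'ab': from fail(4)=0 chase 'b': 0 ⇒ 0;  out=∅∪out(0)=∅
  fail(8) 'ca': from fail(7)=0 chase 'a': 0 ⇒ 4;  out={3}∪out(4)={3}
  fail(3) 'dca': from fail(2)=7 chase 'a': 7 ⇒ 8;  out={1}∪out(8)={1,3}
  fail(6) 'abc': from fail(5)=0 chase 'c': 0 ⇒ 7;  out={2}∪out(7)={2}

Text stream:
pos 0 'c': at 7
pos 1 'd': at 1 ·f  emit P0@[1:1]
pos 2 'a': at 4 ·f
pos 3 'c': at 7 ·f
pos 4 'a': at 8  emit P3@[3:4]
pos 5 'c': at 7 ·f
pos 6 'a': at 8  emit P3@[5:6]
pos 7 'c': at 7 ·f
pos 8 'a': at 8  emit P3@[7:8]
pos 9 'a': at 4 ·f
pos 10 'a': at 4 ·f
pos 11 'b': at 5
pos 12 'c': at 6  emit P2@[10:12]
pos 13 'b': at 0 ·f
pos 14 'd': at 1  emit P0@[14:14]
pos 15 'a': at 4 ·f
pos 16 'b': at 5
pos 17 'c': at 6  emit P2@[15:17]
pos 18 'b': at 0 ·f
pos 19 'd': at 1  emit P0@[19:19]
pos 20 'c': at 2
pos 21 'a': at 3  emit P1@[19:21],P3@[20:21]
pos 22 'b': at 5 ·f
pos 23 'c': at 6  emit P2@[21:23]
pos 24 'b': at 0 ·f
pos 25 'c': at 7
pos 26 'c': at 7 ·f
pos 27 'a': at 8  emit P3@[26:27]
pos 28 'b': at 5 ·f
pos 29 'a': at 4 ·f
pos 30 'b': at 5
pos 31 'c': at 6  emit P2@[29:31]
pos 32 'b': at 0 ·f
pos 33 'c': at 7
pos 34 'd': at 1 ·f  emit P0@[34:34]
pos 35 'c': at 2
pos 36 'a': at 3  emit P1@[34:36],P3@[35:36]
pos 37 'a': at 4 ·f
pos 38 'c': at 7 ·f
pos 39 'a': at 8  emit P3@[38:39]
pos 40 'c': at 7 ·f
pos 41 'b': at 0 ·f
pos 42 'a': at 4
pos 43 'b': at 5
pos 44 'c': at 6  emit P2@[42:44]
pos 45 'c': at 7 ·f
pos 46 'a': at 8  emit P3@[45:46]
pos 47 'c': at 7 ·f
pos 48 'a': at 8  emit P3@[47:48]
pos 49 'c': at 7 ·f
pos 50 'a': at 8  emit P3@[49:50]
pos 51 'd': at 1 ·f  emit P0@[51:51]
pos 52 'd': at 1 ·f  emit P0@[52:52]
pos 53 'c': at 2
pos 54 'a': at 3  emit P1@[52:54],P3@[53:54]
pos 55 'd': at 1 ·f  emit P0@[55:55]
pos 56 'd': at 1 ·f  emit P0@[56:56]
pos 57 'd': at 1 ·f  emit P0@[57:57]
pos 58 'c': at 2
pos 59 'a': at 3  emit P1@[57:59],P3@[58:59]
pos 60 'a': at 4 ·f
pos 61 'a': at 4 ·f
pos 62 'b': at 5
pos 63 'c': at 6  emit P2@[61:63]
pos 64 'c': at 7 ·f

Matches: [[1,0],[4,3],[6,3],[8,3],[12,2],[14,0],[17,2],[19,0],[21,1],[21,3],[23,2],[27,3],[31,2],[34,0],[36,1],[36,3],[39,3],[44,2],[46,3],[48,3],[50,3],[51,0],[52,0],[54,1],[54,3],[55,0],[56,0],[57,0],[59,1],[59,3],[63,2]]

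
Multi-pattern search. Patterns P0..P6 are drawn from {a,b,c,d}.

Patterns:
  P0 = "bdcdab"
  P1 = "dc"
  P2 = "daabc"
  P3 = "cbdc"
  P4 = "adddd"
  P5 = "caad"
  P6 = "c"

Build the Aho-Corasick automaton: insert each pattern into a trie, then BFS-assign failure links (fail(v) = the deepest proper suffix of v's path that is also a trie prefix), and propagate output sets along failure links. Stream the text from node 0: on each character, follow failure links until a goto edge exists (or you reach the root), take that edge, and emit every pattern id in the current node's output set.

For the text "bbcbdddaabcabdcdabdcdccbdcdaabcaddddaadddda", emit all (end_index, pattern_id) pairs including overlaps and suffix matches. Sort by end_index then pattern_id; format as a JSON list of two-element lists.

Build automaton:
Trie (insert patterns):
  0='ε' goto a→17 b→1 c→13 d→7
  1='b' goto d→2
  2='bd' goto c→3
  3='bdc' goto d→4
  4='bdcd' goto a→5
  5='bdcda' goto b→6
  6='bdcdab' goto ·  [P0 ends]
  7='d' goto a→9 c→8
  8='dc' goto ·  [P1 ends]
  9='da' goto a→10
  10='daa' goto b→11
  11='daab' goto c→12
  12='daabc' goto ·  [P2 ends]
  13='c' goto a→22 b→14  [P6 ends]
  14='cb' goto d→15
  15='cbd' goto c→16
  16='cbdc' goto ·  [P3 ends]
  17='a' goto d→18
  18='ad' goto d→19
  19='add' goto d→20
  20='addd' goto d→21
  21='adddd' goto ·  [P4 ends]
  22='ca' goto a→23
  23='caa' goto d→24
  24='caad' goto ·  [P5 ends]

BFS fail/out derivation:
  fail(1) 'b': from fail(0)=0 chase 'b': 0 ⇒ 0;  out=∅∪out(0)=∅
  fail(7) 'd': from fail(0)=0 chase 'd': 0 ⇒ 0;  out=∅∪out(0)=∅
  fail(13) 'c': from fail(0)=0 chase 'c': 0 ⇒ 0;  out={6}∪out(0)={6}
  fail(17) 'a': from fail(0)=0 chase 'a': 0 ⇒ 0;  out=∅∪out(0)=∅
  fail(2) 'bd': from fail(1)=0 chase 'd': 0 ⇒ 7;  out=∅∪out(7)=∅
  fail(8) 'dc': from fail(7)=0 chase 'c': 0 ⇒ 13;  out={1}∪out(13)={1,6}
  fail(9) 'da': from fail(7)=0 chase 'a': 0 ⇒ 17;  out=∅∪out(17)=∅
  fail(14) 'cb': from fail(13)=0 chase 'b': 0 ⇒ 1;  out=∅∪out(1)=∅
  fail(18) 'ad': from fail(17)=0 chase 'd': 0 ⇒ 7;  out=∅∪out(7)=∅
  fail(22) 'ca': from fail(13)=0 chase 'a': 0 ⇒ 17;  out=∅∪out(17)=∅
  fail(3) 'bdc': from fail(2)=7 chase 'c': 7 ⇒ 8;  out=∅∪out(8)={1,6}
  fail(10) 'daa': from fail(9)=17 chase 'a': 17→0 ⇒ 17;  out=∅∪out(17)=∅
  fail(15) 'cbd': from fail(14)=1 chase 'd': 1 ⇒ 2;  out=∅∪out(2)=∅
  fail(19) 'add': from fail(18)=7 chase 'd': 7→0 ⇒ 7;  out=∅∪out(7)=∅
  fail(23) 'caa': from fail(22)=17 chase 'a': 17→0 ⇒ 17;  out=∅∪out(17)=∅
  fail(4) 'bdcd': from fail(3)=8 chase 'd': 8→13→0 ⇒ 7;  out=∅∪out(7)=∅
  fail(11) 'daab': from fail(10)=17 chase 'b': 17→0 ⇒ 1;  out=∅∪out(1)=∅
  fail(16) 'cbdc': from fail(15)=2 chase 'c': 2 ⇒ 3;  out={3}∪out(3)={1,3,6}
  fail(20) 'addd': from fail(19)=7 chase 'd': 7→0 ⇒ 7;  out=∅∪out(7)=∅
  fail(24) 'caad': from fail(23)=17 chase 'd': 17 ⇒ 18;  out={5}∪out(18)={5}
  fail(5) 'bdcda': from fail(4)=7 chase 'a': 7 ⇒ 9;  out=∅∪out(9)=∅
  fail(12) 'daabc': from fail(11)=1 chase 'c': 1→0 ⇒ 13;  out={2}∪out(13)={2,6}
  fail(21) 'adddd': from fail(20)=7 chase 'd': 7→0 ⇒ 7;  out={4}∪out(7)={4}
  fail(6) 'bdcdab': from fail(5)=9 chase 'b': 9→17→0 ⇒ 1;  out={0}∪out(1)={0}

Scan:
[0] read 'b'  n0⇒n1
[1] read 'b'  n1⇒n1 (via fail)
[2] read 'c'  n1⇒n13 (via fail)  emit P6@[2:2]
[3] read 'b'  n13⇒n14
[4] read 'd'  n14⇒n15
[5] read 'd'  n15⇒n7 (via fail)
[6] read 'd'  n7⇒n7 (via fail)
[7] read 'a'  n7⇒n9
[8] read 'a'  n9⇒n10
[9] read 'b'  n10⇒n11
[10] read 'c'  n11⇒n12  emit P2@[6:10],P6@[10:10]
[11] read 'a'  n12⇒n22 (via fail)
[12] read 'b'  n22⇒n1 (via fail)
[13] read 'd'  n1⇒n2
[14] read 'c'  n2⇒n3  emit P1@[13:14],P6@[14:14]
[15] read 'd'  n3⇒n4
[16] read 'a'  n4⇒n5
[17] read 'b'  n5⇒n6  emit P0@[12:17]
[18] read 'd'  n6⇒n2 (via fail)
[19] read 'c'  n2⇒n3  emit P1@[18:19],P6@[19:19]
[20] read 'd'  n3⇒n4
[21] read 'c'  n4⇒n8 (via fail)  emit P1@[20:21],P6@[21:21]
[22] read 'c'  n8⇒n13 (via fail)  emit P6@[22:22]
[23] read 'b'  n13⇒n14
[24] read 'd'  n14⇒n15
[25] read 'c'  n15⇒n16  emit P1@[24:25],P3@[22:25],P6@[25:25]
[26] read 'd'  n16⇒n4 (via fail)
[27] read 'a'  n4⇒n5
[28] read 'a'  n5⇒n10 (via fail)
[29] read 'b'  n10⇒n11
[30] read 'c'  n11⇒n12  emit P2@[26:30],P6@[30:30]
[31] read 'a'  n12⇒n22 (via fail)
[32] read 'd'  n22⇒n18 (via fail)
[33] read 'd'  n18⇒n19
[34] read 'd'  n19⇒n20
[35] read 'd'  n20⇒n21  emit P4@[31:35]
[36] read 'a'  n21⇒n9 (via fail)
[37] read 'a'  n9⇒n10
[38] read 'd'  n10⇒n18 (via fail)
[39] read 'd'  n18⇒n19
[40] read 'd'  n19⇒n20
[41] read 'd'  n20⇒n21  emit P4@[37:41]
[42] read 'a'  n21⇒n9 (via fail)

All matches (sorted): [[2,6],[10,2],[10,6],[14,1],[14,6],[17,0],[19,1],[19,6],[21,1],[21,6],[22,6],[25,1],[25,3],[25,6],[30,2],[30,6],[35,4],[41,4]]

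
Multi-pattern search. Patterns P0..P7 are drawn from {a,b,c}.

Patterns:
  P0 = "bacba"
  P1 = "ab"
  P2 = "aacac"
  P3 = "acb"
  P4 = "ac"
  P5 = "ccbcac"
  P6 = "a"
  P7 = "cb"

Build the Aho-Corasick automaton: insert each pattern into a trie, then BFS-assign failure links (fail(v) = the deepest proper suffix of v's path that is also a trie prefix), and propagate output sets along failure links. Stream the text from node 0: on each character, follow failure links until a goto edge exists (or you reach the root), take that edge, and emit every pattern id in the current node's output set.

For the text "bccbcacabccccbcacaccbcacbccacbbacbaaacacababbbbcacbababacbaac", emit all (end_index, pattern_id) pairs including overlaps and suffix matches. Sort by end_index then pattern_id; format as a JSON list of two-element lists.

Construct AC machine:
Trie (insert patterns):
  n0 'ε': a→6 b→1 c→14
  n1 'b': a→2
  n2 'ba': c→3
  n3 'bac': b→4
  n4 'bacb': a→5
  n5 'bacba': ·  ←P0
  n6 'a': a→8 b→7 c→12  ←P6
  n7 'ab': ·  ←P1
  n8 'aa': c→9
  n9 'aac': a→10
  n10 'aaca': c→11
  n11 'aacac': ·  ←P2
  n12 'ac': b→13  ←P4
  n13 'acb': ·  ←P3
  n14 'c': b→20 c→15
  n15 'cc': b→16
  n16 'ccb': c→17
  n17 'ccbc': a→18
  n18 'ccbca': c→19
  n19 'ccbcac': ·  ←P5
  n20 'cb': ·  ←P7

BFS fail/out derivation:
  n1('b'): parent n0 fail=0; on 'b' 0 → fail=0;  out ∅∪∅=∅
  n6('a'): parent n0 fail=0; on 'a' 0 → fail=0;  out {6}∪∅={6}
  n14('c'): parent n0 fail=0; on 'c' 0 → fail=0;  out ∅∪∅=∅
  n2('ba'): parent n1 fail=0; on 'a' 0 → fail=6;  out ∅∪{6}={6}
  n7('ab'): parent n6 fail=0; on 'b' 0 → fail=1;  out {1}∪∅={1}
  n8('aa'): parent n6 fail=0; on 'a' 0 → fail=6;  out ∅∪{6}={6}
  n12('ac'): parent n6 fail=0; on 'c' 0 → fail=14;  out {4}∪∅={4}
  n15('cc'): parent n14 fail=0; on 'c' 0 → fail=14;  out ∅∪∅=∅
  n20('cb'): parent n14 fail=0; on 'b' 0 → fail=1;  out {7}∪∅={7}
  n3('bac'): parent n2 fail=6; on 'c' 6 → fail=12;  out ∅∪{4}={4}
  n9('aac'): parent n8 fail=6; on 'c' 6 → fail=12;  out ∅∪{4}={4}
  n13('acb'): parent n12 fail=14; on 'b' 14 → fail=20;  out {3}∪{7}={3,7}
  n16('ccb'): parent n15 fail=14; on 'b' 14 → fail=20;  out ∅∪{7}={7}
  n4('bacb'): parent n3 fail=12; on 'b' 12 → fail=13;  out ∅∪{3,7}={3,7}
  n10('aaca'): parent n9 fail=12; on 'a' 12→14→0 → fail=6;  out ∅∪{6}={6}
  n17('ccbc'): parent n16 fail=20; on 'c' 20→1→0 → fail=14;  out ∅∪∅=∅
  n5('bacba'): parent n4 fail=13; on 'a' 13→20→1 → fail=2;  out {0}∪{6}={0,6}
  n11('aacac'): parent n10 fail=6; on 'c' 6 → fail=12;  out {2}∪{4}={2,4}
  n18('ccbca'): parent n17 fail=14; on 'a' 14→0 → fail=6;  out ∅∪{6}={6}
  n19('ccbcac'): parent n18 fail=6; on 'c' 6 → fail=12;  out {5}∪{4}={4,5}

Run:
[0] read 'b'  n0⇒n1
[1] read 'c'  n1⇒n14 (fail-walked)
[2] read 'c'  n14⇒n15
[3] read 'b'  n15⇒n16  ** P7@[2:3]
[4] read 'c'  n16⇒n17
[5] read 'a'  n17⇒n18  ** P6@[5:5]
[6] read 'c'  n18⇒n19  ** P4@[5:6],P5@[1:6]
[7] read 'a'  n19⇒n6 (fail-walked)  ** P6@[7:7]
[8] read 'b'  n6⇒n7  ** P1@[7:8]
[9] read 'c'  n7⇒n14 (fail-walked)
[10] read 'c'  n14⇒n15
[11] read 'c'  n15⇒n15 (fail-walked)
[12] read 'c'  n15⇒n15 (fail-walked)
[13] read 'b'  n15⇒n16  ** P7@[12:13]
[14] read 'c'  n16⇒n17
[15] read 'a'  n17⇒n18  ** P6@[15:15]
[16] read 'c'  n18⇒n19  ** P4@[15:16],P5@[11:16]
[17] read 'a'  n19⇒n6 (fail-walked)  ** P6@[17:17]
[18] read 'c'  n6⇒n12  ** P4@[17:18]
[19] read 'c'  n12⇒n15 (fail-walked)
[20] read 'b'  n15⇒n16  ** P7@[19:20]
[21] read 'c'  n16⇒n17
[22] read 'a'  n17⇒n18  ** P6@[22:22]
[23] read 'c'  n18⇒n19  ** P4@[22:23],P5@[18:23]
[24] read 'b'  n19⇒n13 (fail-walked)  ** P3@[22:24],P7@[23:24]
[25] read 'c'  n13⇒n14 (fail-walked)
[26] read 'c'  n14⇒n15
[27] read 'a'  n15⇒n6 (fail-walked)  ** P6@[27:27]
[28] read 'c'  n6⇒n12  ** P4@[27:28]
[29] read 'b'  n12⇒n13  ** P3@[27:29],P7@[28:29]
[30] read 'b'  n13⇒n1 (fail-walked)
[31] read 'a'  n1⇒n2  ** P6@[31:31]
[32] read 'c'  n2⇒n3  ** P4@[31:32]
[33] read 'b'  n3⇒n4  ** P3@[31:33],P7@[32:33]
[34] read 'a'  n4⇒n5  ** P0@[30:34],P6@[34:34]
[35] read 'a'  n5⇒n8 (fail-walked)  ** P6@[35:35]
[36] read 'a'  n8⇒n8 (fail-walked)  ** P6@[36:36]
[37] read 'c'  n8⇒n9  ** P4@[36:37]
[38] read 'a'  n9⇒n10  ** P6@[38:38]
[39] read 'c'  n10⇒n11  ** P2@[35:39],P4@[38:39]
[40] read 'a'  n11⇒n6 (fail-walked)  ** P6@[40:40]
[41] read 'b'  n6⇒n7  ** P1@[40:41]
[42] read 'a'  n7⇒n2 (fail-walked)  ** P6@[42:42]
[43] read 'b'  n2⇒n7 (fail-walked)  ** P1@[42:43]
[44] read 'b'  n7⇒n1 (fail-walked)
[45] read 'b'  n1⇒n1 (fail-walked)
[46] read 'b'  n1⇒n1 (fail-walked)
[47] read 'c'  n1⇒n14 (fail-walked)
[48] read 'a'  n14⇒n6 (fail-walked)  ** P6@[48:48]
[49] read 'c'  n6⇒n12  ** P4@[48:49]
[50] read 'b'  n12⇒n13  ** P3@[48:50],P7@[49:50]
[51] read 'a'  n13⇒n2 (fail-walked)  ** P6@[51:51]
[52] read 'b'  n2⇒n7 (fail-walked)  ** P1@[51:52]
[53] read 'a'  n7⇒n2 (fail-walked)  ** P6@[53:53]
[54] read 'b'  n2⇒n7 (fail-walked)  ** P1@[53:54]
[55] read 'a'  n7⇒n2 (fail-walked)  ** P6@[55:55]
[56] read 'c'  n2⇒n3  ** P4@[55:56]
[57] read 'b'  n3⇒n4  ** P3@[55:57],P7@[56:57]
[58] read 'a'  n4⇒n5  ** P0@[54:58],P6@[58:58]
[59] read 'a'  n5⇒n8 (fail-walked)  ** P6@[59:59]
[60] read 'c'  n8⇒n9  ** P4@[59:60]

Matches: [[3,7],[5,6],[6,4],[6,5],[7,6],[8,1],[13,7],[15,6],[16,4],[16,5],[17,6],[18,4],[20,7],[22,6],[23,4],[23,5],[24,3],[24,7],[27,6],[28,4],[29,3],[29,7],[31,6],[32,4],[33,3],[33,7],[34,0],[34,6],[35,6],[36,6],[37,4],[38,6],[39,2],[39,4],[40,6],[41,1],[42,6],[43,1],[48,6],[49,4],[50,3],[50,7],[51,6],[52,1],[53,6],[54,1],[55,6],[56,4],[57,3],[57,7],[58,0],[58,6],[59,6],[60,4]]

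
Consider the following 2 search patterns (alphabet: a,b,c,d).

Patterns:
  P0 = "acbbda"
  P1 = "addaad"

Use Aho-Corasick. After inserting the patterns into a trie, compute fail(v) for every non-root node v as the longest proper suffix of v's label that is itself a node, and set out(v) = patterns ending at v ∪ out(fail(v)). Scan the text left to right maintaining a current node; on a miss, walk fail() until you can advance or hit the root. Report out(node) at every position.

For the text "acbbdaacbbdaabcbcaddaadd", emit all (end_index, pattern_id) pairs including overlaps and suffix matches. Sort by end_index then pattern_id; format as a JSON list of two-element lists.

Build automaton:
Trie (insert patterns):
  n0 'ε': a→1
  n1 'a': c→2 d→7
  n2 'ac': b→3
  n3 'acb': b→4
  n4 'acbb': d→5
  n5 'acbbd': a→6
  n6 'acbbda': ·  [P0 ends]
  n7 'ad': d→8
  n8 'add': a→9
  n9 'adda': a→10
  n10 'addaa': d→11
  n11 'addaad': ·  [P1 ends]

Failure links (BFS by depth):
  fail(1) 'a': from fail(0)=0 chase 'a': 0 ⇒ 0;  out=∅∪out(0)=∅
  fail(2) 'ac': from fail(1)=0 chase 'c': 0 ⇒ 0;  out=∅∪out(0)=∅
  fail(7) 'ad': from fail(1)=0 chase 'd': 0 ⇒ 0;  out=∅∪out(0)=∅
  fail(3) 'acb': from fail(2)=0 chase 'b': 0 ⇒ 0;  out=∅∪out(0)=∅
  fail(8) 'add': from fail(7)=0 chase 'd': 0 ⇒ 0;  out=∅∪out(0)=∅
  fail(4) 'acbb': from fail(3)=0 chase 'b': 0 ⇒ 0;  out=∅∪out(0)=∅
  fail(9) 'adda': from fail(8)=0 chase 'a': 0 ⇒ 1;  out=∅∪out(1)=∅
  fail(5) 'acbbd': from fail(4)=0 chase 'd': 0 ⇒ 0;  out=∅∪out(0)=∅
  fail(10) 'addaa': from fail(9)=1 chase 'a': 1→0 ⇒ 1;  out=∅∪out(1)=∅
  fail(6) 'acbbda': from fail(5)=0 chase 'a': 0 ⇒ 1;  out={0}∪out(1)={0}
  fail(11) 'addaad': from fail(10)=1 chase 'd': 1 ⇒ 7;  out={1}∪out(7)={1}

Run:
i=0 'a': node 0→1
i=1 'c': node 1→2
i=2 'b': node 2→3
i=3 'b': node 3→4
i=4 'd': node 4→5
i=5 'a': node 5→6  emit P0@[0:5]
i=6 'a': node 6→1 ·f
i=7 'c': node 1→2
i=8 'b': node 2→3
i=9 'b': node 3→4
i=10 'd': node 4→5
i=11 'a': node 5→6  emit P0@[6:11]
i=12 'a': node 6→1 ·f
i=13 'b': node 1→0 ·f
i=14 'c': node 0→0
i=15 'b': node 0→0
i=16 'c': node 0→0
i=17 'a': node 0→1
i=18 'd': node 1→7
i=19 'd': node 7→8
i=20 'a': node 8→9
i=21 'a': node 9→10
i=22 'd': node 10→11  emit P1@[17:22]
i=23 'd': node 11→8 ·f

All matches (sorted): [[5,0],[11,0],[22,1]]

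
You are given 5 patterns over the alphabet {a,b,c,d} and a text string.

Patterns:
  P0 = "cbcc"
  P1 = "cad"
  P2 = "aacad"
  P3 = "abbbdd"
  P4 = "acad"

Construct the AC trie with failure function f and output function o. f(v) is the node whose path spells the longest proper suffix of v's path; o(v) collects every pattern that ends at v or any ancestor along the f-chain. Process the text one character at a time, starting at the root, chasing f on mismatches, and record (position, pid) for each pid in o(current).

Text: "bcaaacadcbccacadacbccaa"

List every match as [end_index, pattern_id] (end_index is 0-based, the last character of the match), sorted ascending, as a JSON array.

Build:
Trie (insert patterns):
  0='ε' goto a→7 c→1
  1='c' goto a→5 b→2
  2='cb' goto c→3
  3='cbc' goto c→4
  4='cbcc' goto ·  [P0 ends]
  5='ca' goto d→6
  6='cad' goto ·  [P1 ends]
  7='a' goto a→8 b→12 c→17
  8='aa' goto c→9
  9='aac' goto a→10
  10='aaca' goto d→11
  11='aacad' goto ·  [P2 ends]
  12='ab' goto b→13
  13='abb' goto b→14
  14='abbb' goto d→15
  15='abbbd' goto d→16
  16='abbbdd' goto ·  [P3 ends]
  17='ac' goto a→18
  18='aca' goto d→19
  19='acad' goto ·  [P4 ends]

Failure links (BFS by depth):
  n1('c'): parent n0 fail=0; on 'c' 0 → fail=0;  out ∅∪∅=∅
  n7('a'): parent n0 fail=0; on 'a' 0 → fail=0;  out ∅∪∅=∅
  n2('cb'): parent n1 fail=0; on 'b' 0 → fail=0;  out ∅∪∅=∅
  n5('ca'): parent n1 fail=0; on 'a' 0 → fail=7;  out ∅∪∅=∅
  n8('aa'): parent n7 fail=0; on 'a' 0 → fail=7;  out ∅∪∅=∅
  n12('ab'): parent n7 fail=0; on 'b' 0 → fail=0;  out ∅∪∅=∅
  n17('ac'): parent n7 fail=0; on 'c' 0 → fail=1;  out ∅∪∅=∅
  n3('cbc'): parent n2 fail=0; on 'c' 0 → fail=1;  out ∅∪∅=∅
  n6('cad'): parent n5 fail=7; on 'd' 7→0 → fail=0;  out {1}∪∅={1}
  n9('aac'): parent n8 fail=7; on 'c' 7 → fail=17;  out ∅∪∅=∅
  n13('abb'): parent n12 fail=0; on 'b' 0 → fail=0;  out ∅∪∅=∅
  n18('aca'): parent n17 fail=1; on 'a' 1 → fail=5;  out ∅∪∅=∅
  n4('cbcc'): parent n3 fail=1; on 'c' 1→0 → fail=1;  out {0}∪∅={0}
  n10('aaca'): parent n9 fail=17; on 'a' 17 → fail=18;  out ∅∪∅=∅
  n14('abbb'): parent n13 fail=0; on 'b' 0 → fail=0;  out ∅∪∅=∅
  n19('acad'): parent n18 fail=5; on 'd' 5 → fail=6;  out {4}∪{1}={1,4}
  n11('aacad'): parent n10 fail=18; on 'd' 18 → fail=19;  out {2}∪{1,4}={1,2,4}
  n15('abbbd'): parent n14 fail=0; on 'd' 0 → fail=0;  out ∅∪∅=∅
  n16('abbbdd'): parent n15 fail=0; on 'd' 0 → fail=0;  out {3}∪∅={3}

Run:
pos 0 'b': at 0
pos 1 'c': at 1
pos 2 'a': at 5
pos 3 'a': at 8 (via fail)
pos 4 'a': at 8 (via fail)
pos 5 'c': at 9
pos 6 'a': at 10
pos 7 'd': at 11  emit P1@[5:7],P2@[3:7],P4@[4:7]
pos 8 'c': at 1 (via fail)
pos 9 'b': at 2
pos 10 'c': at 3
pos 11 'c': at 4  emit P0@[8:11]
pos 12 'a': at 5 (via fail)
pos 13 'c': at 17 (via fail)
pos 14 'a': at 18
pos 15 'd': at 19  emit P1@[13:15],P4@[12:15]
pos 16 'a': at 7 (via fail)
pos 17 'c': at 17
pos 18 'b': at 2 (via fail)
pos 19 'c': at 3
pos 20 'c': at 4  emit P0@[17:20]
pos 21 'a': at 5 (via fail)
pos 22 'a': at 8 (via fail)

All matches (sorted): [[7,1],[7,2],[7,4],[11,0],[15,1],[15,4],[20,0]]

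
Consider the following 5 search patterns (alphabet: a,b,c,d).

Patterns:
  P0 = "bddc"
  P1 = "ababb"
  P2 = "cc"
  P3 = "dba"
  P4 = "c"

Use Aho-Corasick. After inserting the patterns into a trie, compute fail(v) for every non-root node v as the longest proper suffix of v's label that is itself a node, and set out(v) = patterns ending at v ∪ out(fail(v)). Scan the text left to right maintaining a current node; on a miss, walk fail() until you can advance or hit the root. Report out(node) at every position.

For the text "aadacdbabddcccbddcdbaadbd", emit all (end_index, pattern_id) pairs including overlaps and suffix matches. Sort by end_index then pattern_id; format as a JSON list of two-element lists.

Construct AC machine:
Trie nodes:
  0='ε' goto a→5 b→1 c→10 d→12
  1='b' goto d→2
  2='bd' goto d→3
  3='bdd' goto c→4
  4='bddc' goto ·  [P0 ends]
  5='a' goto b→6
  6='ab' goto a→7
  7='aba' goto b→8
  8='abab' goto b→9
  9='ababb' goto ·  [P1 ends]
  10='c' goto c→11  [P4 ends]
  11='cc' goto ·  [P2 ends]
  12='d' goto b→13
  13='db' goto a→14
  14='dba' goto ·  [P3 ends]

Failure links (BFS by depth):
  n1('b'): parent n0 fail=0; on 'b' 0 → fail=0;  out ∅∪∅=∅
  n5('a'): parent n0 fail=0; on 'a' 0 → fail=0;  out ∅∪∅=∅
  n10('c'): parent n0 fail=0; on 'c' 0 → fail=0;  out {4}∪∅={4}
  n12('d'): parent n0 fail=0; on 'd' 0 → fail=0;  out ∅∪∅=∅
  n2('bd'): parent n1 fail=0; on 'd' 0 → fail=12;  out ∅∪∅=∅
  n6('ab'): parent n5 fail=0; on 'b' 0 → fail=1;  out ∅∪∅=∅
  n11('cc'): parent n10 fail=0; on 'c' 0 → fail=10;  out {2}∪{4}={2,4}
  n13('db'): parent n12 fail=0; on 'b' 0 → fail=1;  out ∅∪∅=∅
  n3('bdd'): parent n2 fail=12; on 'd' 12→0 → fail=12;  out ∅∪∅=∅
  n7('aba'): parent n6 fail=1; on 'a' 1→0 → fail=5;  out ∅∪∅=∅
  n14('dba'): parent n13 fail=1; on 'a' 1→0 → fail=5;  out {3}∪∅={3}
  n4('bddc'): parent n3 fail=12; on 'c' 12→0 → fail=10;  out {0}∪{4}={0,4}
  n8('abab'): parent n7 fail=5; on 'b' 5 → fail=6;  out ∅∪∅=∅
  n9('ababb'): parent n8 fail=6; on 'b' 6→1→0 → fail=1;  out {1}∪∅={1}

Run:
i=0 'a': node 0→5
i=1 'a': node 5→5 (fail-walked)
i=2 'd': node 5→12 (fail-walked)
i=3 'a': node 12→5 (fail-walked)
i=4 'c': node 5→10 (fail-walked)  → match P4@[4:4]
i=5 'd': node 10→12 (fail-walked)
i=6 'b': node 12→13
i=7 'a': node 13→14  → match P3@[5:7]
i=8 'b': node 14→6 (fail-walked)
i=9 'd': node 6→2 (fail-walked)
i=10 'd': node 2→3
i=11 'c': node 3→4  → match P0@[8:11],P4@[11:11]
i=12 'c': node 4→11 (fail-walked)  → match P2@[11:12],P4@[12:12]
i=13 'c': node 11→11 (fail-walked)  → match P2@[12:13],P4@[13:13]
i=14 'b': node 11→1 (fail-walked)
i=15 'd': node 1→2
i=16 'd': node 2→3
i=17 'c': node 3→4  → match P0@[14:17],P4@[17:17]
i=18 'd': node 4→12 (fail-walked)
i=19 'b': node 12→13
i=20 'a': node 13→14  → match P3@[18:20]
i=21 'a': node 14→5 (fail-walked)
i=22 'd': node 5→12 (fail-walked)
i=23 'b': node 12→13
i=24 'd': node 13→2 (fail-walked)

Matches: [[4,4],[7,3],[11,0],[11,4],[12,2],[12,4],[13,2],[13,4],[17,0],[17,4],[20,3]]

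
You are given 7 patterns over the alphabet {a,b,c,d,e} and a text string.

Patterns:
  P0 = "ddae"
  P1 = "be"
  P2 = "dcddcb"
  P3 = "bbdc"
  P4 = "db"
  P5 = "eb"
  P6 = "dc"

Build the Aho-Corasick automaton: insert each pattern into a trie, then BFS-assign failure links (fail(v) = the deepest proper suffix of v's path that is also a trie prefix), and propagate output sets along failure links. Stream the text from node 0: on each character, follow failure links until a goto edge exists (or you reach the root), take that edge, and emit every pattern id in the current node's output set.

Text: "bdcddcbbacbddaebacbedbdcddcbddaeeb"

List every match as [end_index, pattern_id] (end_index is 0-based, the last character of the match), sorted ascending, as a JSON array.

Build automaton:
Trie (insert patterns):
  n0 'ε': b→5 d→1 e→16
  n1 'd': b→15 c→7 d→2
  n2 'dd': a→3
  n3 'dda': e→4
  n4 'ddae': ·  [P0 ends]
  n5 'b': b→12 e→6
  n6 'be': ·  [P1 ends]
  n7 'dc': d→8  [P6 ends]
  n8 'dcd': d→9
  n9 'dcdd': c→10
  n10 'dcddc': b→11
  n11 'dcddcb': ·  [P2 ends]
  n12 'bb': d→13
  n13 'bbd': c→14
  n14 'bbdc': ·  [P3 ends]
  n15 'db': ·  [P4 ends]
  n16 'e': b→17
  n17 'eb': ·  [P5 ends]

BFS fail/out derivation:
  n1('d'): parent n0 fail=0; on 'd' 0 → fail=0;  out ∅∪∅=∅
  n5('b'): parent n0 fail=0; on 'b' 0 → fail=0;  out ∅∪∅=∅
  n16('e'): parent n0 fail=0; on 'e' 0 → fail=0;  out ∅∪∅=∅
  n2('dd'): parent n1 fail=0; on 'd' 0 → fail=1;  out ∅∪∅=∅
  n6('be'): parent n5 fail=0; on 'e' 0 → fail=16;  out {1}∪∅={1}
  n7('dc'): parent n1 fail=0; on 'c' 0 → fail=0;  out {6}∪∅={6}
  n12('bb'): parent n5 fail=0; on 'b' 0 → fail=5;  out ∅∪∅=∅
  n15('db'): parent n1 fail=0; on 'b' 0 → fail=5;  out {4}∪∅={4}
  n17('eb'): parent n16 fail=0; on 'b' 0 → fail=5;  out {5}∪∅={5}
  n3('dda'): parent n2 fail=1; on 'a' 1→0 → fail=0;  out ∅∪∅=∅
  n8('dcd'): parent n7 fail=0; on 'd' 0 → fail=1;  out ∅∪∅=∅
  n13('bbd'): parent n12 fail=5; on 'd' 5→0 → fail=1;  out ∅∪∅=∅
  n4('ddae'): parent n3 fail=0; on 'e' 0 → fail=16;  out {0}∪∅={0}
  n9('dcdd'): parent n8 fail=1; on 'd' 1 → fail=2;  out ∅∪∅=∅
  n14('bbdc'): parent n13 fail=1; on 'c' 1 → fail=7;  out {3}∪{6}={3,6}
  n10('dcddc'): parent n9 fail=2; on 'c' 2→1 → fail=7;  out ∅∪{6}={6}
  n11('dcddcb'): parent n10 fail=7; on 'b' 7→0 → fail=5;  out {2}∪∅={2}

Scan:
i=0 'b': node 0→5
i=1 'd': node 5→1 ·f
i=2 'c': node 1→7  ** P6@[1:2]
i=3 'd': node 7→8
i=4 'd': node 8→9
i=5 'c': node 9→10  ** P6@[4:5]
i=6 'b': node 10→11  ** P2@[1:6]
i=7 'b': node 11→12 ·f
i=8 'a': node 12→0 ·f
i=9 'c': node 0→0
i=10 'b': node 0→5
i=11 'd': node 5→1 ·f
i=12 'd': node 1→2
i=13 'a': node 2→3
i=14 'e': node 3→4  ** P0@[11:14]
i=15 'b': node 4→17 ·f  ** P5@[14:15]
i=16 'a': node 17→0 ·f
i=17 'c': node 0→0
i=18 'b': node 0→5
i=19 'e': node 5→6  ** P1@[18:19]
i=20 'd': node 6→1 ·f
i=21 'b': node 1→15  ** P4@[20:21]
i=22 'd': node 15→1 ·f
i=23 'c': node 1→7  ** P6@[22:23]
i=24 'd': node 7→8
i=25 'd': node 8→9
i=26 'c': node 9→10  ** P6@[25:26]
i=27 'b': node 10→11  ** P2@[22:27]
i=28 'd': node 11→1 ·f
i=29 'd': node 1→2
i=30 'a': node 2→3
i=31 'e': node 3→4  ** P0@[28:31]
i=32 'e': node 4→16 ·f
i=33 'b': node 16→17  ** P5@[32:33]

Matches: [[2,6],[5,6],[6,2],[14,0],[15,5],[19,1],[21,4],[23,6],[26,6],[27,2],[31,0],[33,5]]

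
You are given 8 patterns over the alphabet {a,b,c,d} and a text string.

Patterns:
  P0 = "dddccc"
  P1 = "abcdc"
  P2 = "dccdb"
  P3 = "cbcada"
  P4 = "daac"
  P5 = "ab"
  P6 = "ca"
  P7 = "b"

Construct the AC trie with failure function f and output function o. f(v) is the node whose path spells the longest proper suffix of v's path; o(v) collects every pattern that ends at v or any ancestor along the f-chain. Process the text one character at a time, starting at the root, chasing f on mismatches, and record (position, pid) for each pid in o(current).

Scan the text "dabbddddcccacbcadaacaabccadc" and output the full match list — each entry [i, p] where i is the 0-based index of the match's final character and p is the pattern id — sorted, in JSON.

Build automaton:
Trie (insert patterns):
  n0 'ε': a→7 b→26 c→16 d→1
  n1 'd': a→22 c→12 d→2
  n2 'dd': d→3
  n3 'ddd': c→4
  n4 'dddc': c→5
  n5 'dddcc': c→6
  n6 'dddccc': ·  [P0 ends]
  n7 'a': b→8
  n8 'ab': c→9  [P5 ends]
  n9 'abc': d→10
  n10 'abcd': c→11
  n11 'abcdc': ·  [P1 ends]
  n12 'dc': c→13
  n13 'dcc': d→14
  n14 'dccd': b→15
  n15 'dccdb': ·  [P2 ends]
  n16 'c': a→25 b→17
  n17 'cb': c→18
  n18 'cbc': a→19
  n19 'cbca': d→20
  n20 'cbcad': a→21
  n21 'cbcada': ·  [P3 ends]
  n22 'da': a→23
  n23 'daa': c→24
  n24 'daac': ·  [P4 ends]
  n25 'ca': ·  [P6 ends]
  n26 'b': ·  [P7 ends]

BFS fail/out derivation:
  fail(1) 'd': from fail(0)=0 chase 'd': 0 ⇒ 0;  out=∅∪out(0)=∅
  fail(7) 'a': from fail(0)=0 chase 'a': 0 ⇒ 0;  out=∅∪out(0)=∅
  fail(16) 'c': from fail(0)=0 chase 'c': 0 ⇒ 0;  out=∅∪out(0)=∅
  fail(26) 'b': from fail(0)=0 chase 'b': 0 ⇒ 0;  out={7}∪out(0)={7}
  fail(2) 'dd': from fail(1)=0 chase 'd': 0 ⇒ 1;  out=∅∪out(1)=∅
  fail(8) 'ab': from fail(7)=0 chase 'b': 0 ⇒ 26;  out={5}∪out(26)={5,7}
  fail(12) 'dc': from fail(1)=0 chase 'c': 0 ⇒ 16;  out=∅∪out(16)=∅
  fail(17) 'cb': from fail(16)=0 chase 'b': 0 ⇒ 26;  out=∅∪out(26)={7}
  fail(22) 'da': from fail(1)=0 chase 'a': 0 ⇒ 7;  out=∅∪out(7)=∅
  fail(25) 'ca': from fail(16)=0 chase 'a': 0 ⇒ 7;  out={6}∪out(7)={6}
  fail(3) 'ddd': from fail(2)=1 chase 'd': 1 ⇒ 2;  out=∅∪out(2)=∅
  fail(9) 'abc': from fail(8)=26 chase 'c': 26→0 ⇒ 16;  out=∅∪out(16)=∅
  fail(13) 'dcc': from fail(12)=16 chase 'c': 16→0 ⇒ 16;  out=∅∪out(16)=∅
  fail(18) 'cbc': from fail(17)=26 chase 'c': 26→0 ⇒ 16;  out=∅∪out(16)=∅
  fail(23) 'daa': from fail(22)=7 chase 'a': 7→0 ⇒ 7;  out=∅∪out(7)=∅
  fail(4) 'dddc': from fail(3)=2 chase 'c': 2→1 ⇒ 12;  out=∅∪out(12)=∅
  fail(10) 'abcd': from fail(9)=16 chase 'd': 16→0 ⇒ 1;  out=∅∪out(1)=∅
  fail(14) 'dccd': from fail(13)=16 chase 'd': 16→0 ⇒ 1;  out=∅∪out(1)=∅
  fail(19) 'cbca': from fail(18)=16 chase 'a': 16 ⇒ 25;  out=∅∪out(25)={6}
  fail(24) 'daac': from fail(23)=7 chase 'c': 7→0 ⇒ 16;  out={4}∪out(16)={4}
  fail(5) 'dddcc': from fail(4)=12 chase 'c': 12 ⇒ 13;  out=∅∪out(13)=∅
  fail(11) 'abcdc': from fail(10)=1 chase 'c': 1 ⇒ 12;  out={1}∪out(12)={1}
  fail(15) 'dccdb': from fail(14)=1 chase 'b': 1→0 ⇒ 26;  out={2}∪out(26)={2,7}
  fail(20) 'cbcad': from fail(19)=25 chase 'd': 25→7→0 ⇒ 1;  out=∅∪out(1)=∅
  fail(6) 'dddccc': from fail(5)=13 chase 'c': 13→16→0 ⇒ 16;  out={0}∪out(16)={0}
  fail(21) 'cbcada': from fail(20)=1 chase 'a': 1 ⇒ 22;  out={3}∪out(22)={3}

Scan:
pos 0 'd': at 1
pos 1 'a': at 22
pos 2 'b': at 8 (via fail)  → match P5@[1:2],P7@[2:2]
pos 3 'b': at 26 (via fail)  → match P7@[3:3]
pos 4 'd': at 1 (via fail)
pos 5 'd': at 2
pos 6 'd': at 3
pos 7 'd': at 3 (via fail)
pos 8 'c': at 4
pos 9 'c': at 5
pos 10 'c': at 6  → match P0@[5:10]
pos 11 'a': at 25 (via fail)  → match P6@[10:11]
pos 12 'c': at 16 (via fail)
pos 13 'b': at 17  → match P7@[13:13]
pos 14 'c': at 18
pos 15 'a': at 19  → match P6@[14:15]
pos 16 'd': at 20
pos 17 'a': at 21  → match P3@[12:17]
pos 18 'a': at 23 (via fail)
pos 19 'c': at 24  → match P4@[16:19]
pos 20 'a': at 25 (via fail)  → match P6@[19:20]
pos 21 'a': at 7 (via fail)
pos 22 'b': at 8  → match P5@[21:22],P7@[22:22]
pos 23 'c': at 9
pos 24 'c': at 16 (via fail)
pos 25 'a': at 25  → match P6@[24:25]
pos 26 'd': at 1 (via fail)
pos 27 'c': at 12

Result: [[2,5],[2,7],[3,7],[10,0],[11,6],[13,7],[15,6],[17,3],[19,4],[20,6],[22,5],[22,7],[25,6]]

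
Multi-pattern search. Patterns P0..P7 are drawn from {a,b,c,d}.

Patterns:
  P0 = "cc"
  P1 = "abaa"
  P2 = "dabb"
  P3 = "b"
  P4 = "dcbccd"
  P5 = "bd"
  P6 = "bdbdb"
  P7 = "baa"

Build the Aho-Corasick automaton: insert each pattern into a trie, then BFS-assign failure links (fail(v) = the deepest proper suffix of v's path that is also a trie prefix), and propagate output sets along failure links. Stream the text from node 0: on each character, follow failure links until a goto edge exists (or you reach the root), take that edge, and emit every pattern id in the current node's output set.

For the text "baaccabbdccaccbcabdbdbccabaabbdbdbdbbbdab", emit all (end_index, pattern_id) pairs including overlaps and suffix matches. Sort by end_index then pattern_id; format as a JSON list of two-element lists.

Construct AC machine:
Trie nodes:
  0='ε' goto a→3 b→11 c→1 d→7
  1='c' goto c→2
  2='cc' goto ·  [P0 ends]
  3='a' goto b→4
  4='ab' goto a→5
  5='aba' goto a→6
  6='abaa' goto ·  [P1 ends]
  7='d' goto a→8 c→12
  8='da' goto b→9
  9='dab' goto b→10
  10='dabb' goto ·  [P2 ends]
  11='b' goto a→21 d→17  [P3 ends]
  12='dc' goto b→13
  13='dcb' goto c→14
  14='dcbc' goto c→15
  15='dcbcc' goto d→16
  16='dcbccd' goto ·  [P4 ends]
  17='bd' goto b→18  [P5 ends]
  18='bdb' goto d→19
  19='bdbd' goto b→20
  20='bdbdb' goto ·  [P6 ends]
  21='ba' goto a→22
  22='baa' goto ·  [P7 ends]

Failure links (BFS by depth):
  fail(1) 'c': from fail(0)=0 chase 'c': 0 ⇒ 0;  out=∅∪out(0)=∅
  fail(3) 'a': from fail(0)=0 chase 'a': 0 ⇒ 0;  out=∅∪out(0)=∅
  fail(7) 'd': from fail(0)=0 chase 'd': 0 ⇒ 0;  out=∅∪out(0)=∅
  fail(11) 'b': from fail(0)=0 chase 'b': 0 ⇒ 0;  out={3}∪out(0)={3}
  fail(2) 'cc': from fail(1)=0 chase 'c': 0 ⇒ 1;  out={0}∪out(1)={0}
  fail(4) 'ab': from fail(3)=0 chase 'b': 0 ⇒ 11;  out=∅∪out(11)={3}
  fail(8) 'da': from fail(7)=0 chase 'a': 0 ⇒ 3;  out=∅∪out(3)=∅
  fail(12) 'dc': from fail(7)=0 chase 'c': 0 ⇒ 1;  out=∅∪out(1)=∅
  fail(17) 'bd': from fail(11)=0 chase 'd': 0 ⇒ 7;  out={5}∪out(7)={5}
  fail(21) 'ba': from fail(11)=0 chase 'a': 0 ⇒ 3;  out=∅∪out(3)=∅
  fail(5) 'aba': from fail(4)=11 chase 'a': 11 ⇒ 21;  out=∅∪out(21)=∅
  fail(9) 'dab': from fail(8)=3 chase 'b': 3 ⇒ 4;  out=∅∪out(4)={3}
  fail(13) 'dcb': from fail(12)=1 chase 'b': 1→0 ⇒ 11;  out=∅∪out(11)={3}
  fail(18) 'bdb': from fail(17)=7 chase 'b': 7→0 ⇒ 11;  out=∅∪out(11)={3}
  fail(22) 'baa': from fail(21)=3 chase 'a': 3→0 ⇒ 3;  out={7}∪out(3)={7}
  fail(6) 'abaa': from fail(5)=21 chase 'a': 21 ⇒ 22;  out={1}∪out(22)={1,7}
  fail(10) 'dabb': from fail(9)=4 chase 'b': 4→11→0 ⇒ 11;  out={2}∪out(11)={2,3}
  fail(14) 'dcbc': from fail(13)=11 chase 'c': 11→0 ⇒ 1;  out=∅∪out(1)=∅
  fail(19) 'bdbd': from fail(18)=11 chase 'd': 11 ⇒ 17;  out=∅∪out(17)={5}
  fail(15) 'dcbcc': from fail(14)=1 chase 'c': 1 ⇒ 2;  out=∅∪out(2)={0}
  fail(20) 'bdbdb': from fail(19)=17 chase 'b': 17 ⇒ 18;  out={6}∪out(18)={3,6}
  fail(16) 'dcbccd': from fail(15)=2 chase 'd': 2→1→0 ⇒ 7;  out={4}∪out(7)={4}

Run:
[0] read 'b'  n0⇒n11  ** P3@[0:0]
[1] read 'a'  n11⇒n21
[2] read 'a'  n21⇒n22  ** P7@[0:2]
[3] read 'c'  n22⇒n1 ·f
[4] read 'c'  n1⇒n2  ** P0@[3:4]
[5] read 'a'  n2⇒n3 ·f
[6] read 'b'  n3⇒n4  ** P3@[6:6]
[7] read 'b'  n4⇒n11 ·f  ** P3@[7:7]
[8] read 'd'  n11⇒n17  ** P5@[7:8]
[9] read 'c'  n17⇒n12 ·f
[10] read 'c'  n12⇒n2 ·f  ** P0@[9:10]
[11] read 'a'  n2⇒n3 ·f
[12] read 'c'  n3⇒n1 ·f
[13] read 'c'  n1⇒n2  ** P0@[12:13]
[14] read 'b'  n2⇒n11 ·f  ** P3@[14:14]
[15] read 'c'  n11⇒n1 ·f
[16] read 'a'  n1⇒n3 ·f
[17] read 'b'  n3⇒n4  ** P3@[17:17]
[18] read 'd'  n4⇒n17 ·f  ** P5@[17:18]
[19] read 'b'  n17⇒n18  ** P3@[19:19]
[20] read 'd'  n18⇒n19  ** P5@[19:20]
[21] read 'b'  n19⇒n20  ** P3@[21:21],P6@[17:21]
[22] read 'c'  n20⇒n1 ·f
[23] read 'c'  n1⇒n2  ** P0@[22:23]
[24] read 'a'  n2⇒n3 ·f
[25] read 'b'  n3⇒n4  ** P3@[25:25]
[26] read 'a'  n4⇒n5
[27] read 'a'  n5⇒n6  ** P1@[24:27],P7@[25:27]
[28] read 'b'  n6⇒n4 ·f  ** P3@[28:28]
[29] read 'b'  n4⇒n11 ·f  ** P3@[29:29]
[30] read 'd'  n11⇒n17  ** P5@[29:30]
[31] read 'b'  n17⇒n18  ** P3@[31:31]
[32] read 'd'  n18⇒n19  ** P5@[31:32]
[33] read 'b'  n19⇒n20  ** P3@[33:33],P6@[29:33]
[34] read 'd'  n20⇒n19 ·f  ** P5@[33:34]
[35] read 'b'  n19⇒n20  ** P3@[35:35],P6@[31:35]
[36] read 'b'  n20⇒n11 ·f  ** P3@[36:36]
[37] read 'b'  n11⇒n11 ·f  ** P3@[37:37]
[38] read 'd'  n11⇒n17  ** P5@[37:38]
[39] read 'a'  n17⇒n8 ·f
[40] read 'b'  n8⇒n9  ** P3@[40:40]

Result: [[0,3],[2,7],[4,0],[6,3],[7,3],[8,5],[10,0],[13,0],[14,3],[17,3],[18,5],[19,3],[20,5],[21,3],[21,6],[23,0],[25,3],[27,1],[27,7],[28,3],[29,3],[30,5],[31,3],[32,5],[33,3],[33,6],[34,5],[35,3],[35,6],[36,3],[37,3],[38,5],[40,3]]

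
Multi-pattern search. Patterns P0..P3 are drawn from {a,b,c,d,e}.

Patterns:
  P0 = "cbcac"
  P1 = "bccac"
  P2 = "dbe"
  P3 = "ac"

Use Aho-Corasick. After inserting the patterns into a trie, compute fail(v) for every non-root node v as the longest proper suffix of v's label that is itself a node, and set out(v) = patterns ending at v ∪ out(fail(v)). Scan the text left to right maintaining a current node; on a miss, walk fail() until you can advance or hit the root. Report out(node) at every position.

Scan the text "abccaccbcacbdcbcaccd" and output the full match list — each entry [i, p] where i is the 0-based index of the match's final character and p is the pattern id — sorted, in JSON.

Build automaton:
Trie (insert patterns):
  n0 'ε': a→14 b→6 c→1 d→11
  n1 'c': b→2
  n2 'cb': c→3
  n3 'cbc': a→4
  n4 'cbca': c→5
  n5 'cbcac': ·  [P0 ends]
  n6 'b': c→7
  n7 'bc': c→8
  n8 'bcc': a→9
  n9 'bcca': c→10
  n10 'bccac': ·  [P1 ends]
  n11 'd': b→12
  n12 'db': e→13
  n13 'dbe': ·  [P2 ends]
  n14 'a': c→15
  n15 'ac': ·  [P3 ends]

Failure links (BFS by depth):
  fail(1) 'c': from fail(0)=0 chase 'c': 0 ⇒ 0;  out=∅∪out(0)=∅
  fail(6) 'b': from fail(0)=0 chase 'b': 0 ⇒ 0;  out=∅∪out(0)=∅
  fail(11) 'd': from fail(0)=0 chase 'd': 0 ⇒ 0;  out=∅∪out(0)=∅
  fail(14) 'a': from fail(0)=0 chase 'a': 0 ⇒ 0;  out=∅∪out(0)=∅
  fail(2) 'cb': from fail(1)=0 chase 'b': 0 ⇒ 6;  out=∅∪out(6)=∅
  fail(7) 'bc': from fail(6)=0 chase 'c': 0 ⇒ 1;  out=∅∪out(1)=∅
  fail(12) 'db': from fail(11)=0 chase 'b': 0 ⇒ 6;  out=∅∪out(6)=∅
  fail(15) 'ac': from fail(14)=0 chase 'c': 0 ⇒ 1;  out={3}∪out(1)={3}
  fail(3) 'cbc': from fail(2)=6 chase 'c': 6 ⇒ 7;  out=∅∪out(7)=∅
  fail(8) 'bcc': from fail(7)=1 chase 'c': 1→0 ⇒ 1;  out=∅∪out(1)=∅
  fail(13) 'dbe': from fail(12)=6 chase 'e': 6→0 ⇒ 0;  out={2}∪out(0)={2}
  fail(4) 'cbca': from fail(3)=7 chase 'a': 7→1→0 ⇒ 14;  out=∅∪out(14)=∅
  fail(9) 'bcca': from fail(8)=1 chase 'a': 1→0 ⇒ 14;  out=∅∪out(14)=∅
  fail(5) 'cbcac': from fail(4)=14 chase 'c': 14 ⇒ 15;  out={0}∪out(15)={0,3}
  fail(10) 'bccac': from fail(9)=14 chase 'c': 14 ⇒ 15;  out={1}∪out(15)={1,3}

Text stream:
[0] read 'a'  n0⇒n14
[1] read 'b'  n14⇒n6 (via fail)
[2] read 'c'  n6⇒n7
[3] read 'c'  n7⇒n8
[4] read 'a'  n8⇒n9
[5] read 'c'  n9⇒n10  → match P1@[1:5],P3@[4:5]
[6] read 'c'  n10⇒n1 (via fail)
[7] read 'b'  n1⇒n2
[8] read 'c'  n2⇒n3
[9] read 'a'  n3⇒n4
[10] read 'c'  n4⇒n5  → match P0@[6:10],P3@[9:10]
[11] read 'b'  n5⇒n2 (via fail)
[12] read 'd'  n2⇒n11 (via fail)
[13] read 'c'  n11⇒n1 (via fail)
[14] read 'b'  n1⇒n2
[15] read 'c'  n2⇒n3
[16] read 'a'  n3⇒n4
[17] read 'c'  n4⇒n5  → match P0@[13:17],P3@[16:17]
[18] read 'c'  n5⇒n1 (via fail)
[19] read 'd'  n1⇒n11 (via fail)

Matches: [[5,1],[5,3],[10,0],[10,3],[17,0],[17,3]]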